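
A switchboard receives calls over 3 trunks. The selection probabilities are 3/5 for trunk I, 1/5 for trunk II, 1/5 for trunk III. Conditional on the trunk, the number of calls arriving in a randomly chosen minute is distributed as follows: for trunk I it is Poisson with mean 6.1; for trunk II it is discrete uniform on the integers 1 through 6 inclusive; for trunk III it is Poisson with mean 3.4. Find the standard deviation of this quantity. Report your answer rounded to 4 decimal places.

Per component, I: μ=6.1, E[X²]=43.31; II: μ=3.5, E[X²]=15.1667; III: μ=3.4, E[X²]=14.96.
E[X] = 0.6·6.1 + 0.2·3.5 + 0.2·3.4 = 5.04.
E[X²] = 0.6·43.31 + 0.2·15.1667 + 0.2·14.96 = 32.0113.
Var(X) = E[X²] − (E[X])² = 32.0113 − 25.4016 = 6.60973.
SD(X) = √6.60973 = 2.57094.

2.5709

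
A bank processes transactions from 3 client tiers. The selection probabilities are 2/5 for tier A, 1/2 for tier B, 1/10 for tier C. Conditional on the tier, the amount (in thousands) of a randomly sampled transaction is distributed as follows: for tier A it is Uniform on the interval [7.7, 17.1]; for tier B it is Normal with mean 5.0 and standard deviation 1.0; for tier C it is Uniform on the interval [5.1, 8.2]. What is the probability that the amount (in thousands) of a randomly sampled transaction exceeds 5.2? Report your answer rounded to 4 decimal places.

0.7071

Conditional on each tier, P(X > 5.2): A: 1; B: 0.42074; C: 0.967742.
By total probability, P(X > 5.2) = 0.4·1 + 0.5·0.42074 + 0.1·0.967742 = 0.707144.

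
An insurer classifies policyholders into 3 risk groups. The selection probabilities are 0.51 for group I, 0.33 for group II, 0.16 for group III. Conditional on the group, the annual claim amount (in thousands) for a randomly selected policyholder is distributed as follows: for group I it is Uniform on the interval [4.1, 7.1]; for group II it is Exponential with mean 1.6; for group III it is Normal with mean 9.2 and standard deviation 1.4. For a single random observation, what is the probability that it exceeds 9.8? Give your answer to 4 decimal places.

0.0542

Conditional on each group, P(X > 9.8): I: 0; II: 0.00218749; III: 0.334118.
By total probability, P(X > 9.8) = 0.51·0 + 0.33·0.00218749 + 0.16·0.334118 = 0.0541807.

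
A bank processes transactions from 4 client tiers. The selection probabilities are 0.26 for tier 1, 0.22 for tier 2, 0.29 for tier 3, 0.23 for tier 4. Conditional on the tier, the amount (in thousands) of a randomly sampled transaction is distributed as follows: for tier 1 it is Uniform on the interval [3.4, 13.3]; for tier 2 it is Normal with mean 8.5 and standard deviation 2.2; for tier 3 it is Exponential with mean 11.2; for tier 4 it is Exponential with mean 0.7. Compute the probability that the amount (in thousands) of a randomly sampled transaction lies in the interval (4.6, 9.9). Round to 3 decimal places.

Conditional on each tier, P(4.6 < X < 9.9): 1: 0.535354; 2: 0.699593; 3: 0.25002; 4: 0.00139908.
By total probability, P(4.6 < X < 9.9) = 0.26·0.535354 + 0.22·0.699593 + 0.29·0.25002 + 0.23·0.00139908 = 0.36593.

0.366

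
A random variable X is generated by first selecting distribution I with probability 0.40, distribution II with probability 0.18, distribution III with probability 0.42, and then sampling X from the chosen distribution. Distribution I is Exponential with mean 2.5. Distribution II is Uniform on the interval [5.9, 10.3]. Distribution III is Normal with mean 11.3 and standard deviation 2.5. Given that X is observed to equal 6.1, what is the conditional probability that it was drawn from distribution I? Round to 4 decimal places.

Likelihoods f(6.1 | ·): I: 0.0348643; II: 0.227273; III: 0.0183444.
Posterior ∝ prior × likelihood. Numerator for I: 0.4·0.0348643 = 0.0139457.
Normalizing constant: 0.4·0.0348643 + 0.18·0.227273 + 0.42·0.0183444 = 0.0625595.
P(I | observation) = 0.0139457 / 0.0625595 = 0.22292.

0.2229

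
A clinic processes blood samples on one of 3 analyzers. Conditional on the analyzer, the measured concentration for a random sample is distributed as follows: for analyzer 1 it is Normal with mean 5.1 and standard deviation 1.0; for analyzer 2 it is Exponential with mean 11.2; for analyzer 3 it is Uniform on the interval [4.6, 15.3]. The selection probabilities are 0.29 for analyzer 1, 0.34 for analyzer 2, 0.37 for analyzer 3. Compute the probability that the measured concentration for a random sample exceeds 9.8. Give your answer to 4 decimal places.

0.3319

Conditional on each analyzer, P(X > 9.8): 1: 1.30081e-06; 2: 0.416862; 3: 0.514019.
By total probability, P(X > 9.8) = 0.29·1.30081e-06 + 0.34·0.416862 + 0.37·0.514019 = 0.33192.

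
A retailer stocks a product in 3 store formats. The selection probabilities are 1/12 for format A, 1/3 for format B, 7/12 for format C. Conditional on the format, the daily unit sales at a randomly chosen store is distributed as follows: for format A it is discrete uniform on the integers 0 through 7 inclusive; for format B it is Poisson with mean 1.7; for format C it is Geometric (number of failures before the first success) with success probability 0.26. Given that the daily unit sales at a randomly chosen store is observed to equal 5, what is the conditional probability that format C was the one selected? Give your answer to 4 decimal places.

0.6563

Likelihoods P(X=5 | ·): A: 0.125; B: 0.0216154; C: 0.0576942.
Posterior ∝ prior × likelihood. Numerator for C: 0.583333·0.0576942 = 0.0336549.
Normalizing constant: 0.0833333·0.125 + 0.333333·0.0216154 + 0.583333·0.0576942 = 0.0512767.
P(C | observation) = 0.0336549 / 0.0512767 = 0.656339.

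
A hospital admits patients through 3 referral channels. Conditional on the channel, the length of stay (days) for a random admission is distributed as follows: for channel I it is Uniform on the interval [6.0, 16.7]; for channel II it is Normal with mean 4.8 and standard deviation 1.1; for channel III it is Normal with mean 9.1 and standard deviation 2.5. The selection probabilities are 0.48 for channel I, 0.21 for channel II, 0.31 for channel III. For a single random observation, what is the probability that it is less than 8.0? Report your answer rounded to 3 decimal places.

Conditional on each channel, P(X < 8.0): I: 0.186916; II: 0.998188; III: 0.329969.
By total probability, P(X < 8.0) = 0.48·0.186916 + 0.21·0.998188 + 0.31·0.329969 = 0.401629.

0.402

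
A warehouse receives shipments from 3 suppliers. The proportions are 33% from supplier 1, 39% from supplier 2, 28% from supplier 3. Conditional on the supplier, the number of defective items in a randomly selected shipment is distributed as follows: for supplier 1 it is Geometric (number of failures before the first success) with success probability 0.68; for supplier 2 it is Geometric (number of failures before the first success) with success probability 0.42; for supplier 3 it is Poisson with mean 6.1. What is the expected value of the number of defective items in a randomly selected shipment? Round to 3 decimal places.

2.402

Component means — 1: 0.470588; 2: 1.38095; 3: 6.1.
E[X] = 0.33·0.470588 + 0.39·1.38095 + 0.28·6.1 = 2.40187.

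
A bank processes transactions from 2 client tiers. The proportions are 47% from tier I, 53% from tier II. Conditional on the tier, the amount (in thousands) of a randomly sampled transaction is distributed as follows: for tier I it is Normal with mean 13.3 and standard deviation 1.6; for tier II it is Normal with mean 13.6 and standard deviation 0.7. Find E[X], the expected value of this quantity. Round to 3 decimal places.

Component means — I: 13.3; II: 13.6.
E[X] = 0.47·13.3 + 0.53·13.6 = 13.459.

13.459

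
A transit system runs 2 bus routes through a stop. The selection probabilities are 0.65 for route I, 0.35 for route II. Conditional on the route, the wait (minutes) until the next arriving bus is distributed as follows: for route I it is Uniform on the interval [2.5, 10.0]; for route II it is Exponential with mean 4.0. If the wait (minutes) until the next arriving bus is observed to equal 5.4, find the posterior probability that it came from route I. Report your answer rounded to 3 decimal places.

Likelihoods f(5.4 | ·): I: 0.133333; II: 0.0648101.
Posterior ∝ prior × likelihood. Numerator for I: 0.65·0.133333 = 0.0866667.
Normalizing constant: 0.65·0.133333 + 0.35·0.0648101 = 0.10935.
P(I | observation) = 0.0866667 / 0.10935 = 0.792561.

0.793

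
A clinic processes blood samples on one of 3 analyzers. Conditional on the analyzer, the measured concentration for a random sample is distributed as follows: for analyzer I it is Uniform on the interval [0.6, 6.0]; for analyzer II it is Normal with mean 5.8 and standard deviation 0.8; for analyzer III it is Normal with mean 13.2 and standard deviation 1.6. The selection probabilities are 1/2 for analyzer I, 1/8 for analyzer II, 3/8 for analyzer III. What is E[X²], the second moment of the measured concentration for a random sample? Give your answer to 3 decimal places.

For each component E[X²] = Var + (mean)², giving I: 13.32; II: 34.28; III: 176.8.
Overall E[X²] = 0.5·13.32 + 0.125·34.28 + 0.375·176.8 = 77.245.

77.245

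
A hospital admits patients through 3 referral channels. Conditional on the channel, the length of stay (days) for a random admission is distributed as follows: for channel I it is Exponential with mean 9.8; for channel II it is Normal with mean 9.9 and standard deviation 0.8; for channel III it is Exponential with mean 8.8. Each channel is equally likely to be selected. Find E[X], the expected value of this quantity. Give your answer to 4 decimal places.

Component means — I: 9.8; II: 9.9; III: 8.8.
E[X] = 0.333333·9.8 + 0.333333·9.9 + 0.333333·8.8 = 9.5.

9.5000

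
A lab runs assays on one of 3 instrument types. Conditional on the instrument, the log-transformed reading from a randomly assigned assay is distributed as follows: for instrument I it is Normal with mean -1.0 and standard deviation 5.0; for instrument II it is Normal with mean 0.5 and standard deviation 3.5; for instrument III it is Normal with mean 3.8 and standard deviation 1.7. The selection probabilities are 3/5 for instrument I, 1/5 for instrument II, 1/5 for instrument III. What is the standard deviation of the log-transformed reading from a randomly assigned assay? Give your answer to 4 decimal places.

4.6366

Per component, I: μ=-1, E[X²]=26; II: μ=0.5, E[X²]=12.5; III: μ=3.8, E[X²]=17.33.
E[X] = 0.6·-1 + 0.2·0.5 + 0.2·3.8 = 0.26.
E[X²] = 0.6·26 + 0.2·12.5 + 0.2·17.33 = 21.566.
Var(X) = E[X²] − (E[X])² = 21.566 − 0.0676 = 21.4984.
SD(X) = √21.4984 = 4.63664.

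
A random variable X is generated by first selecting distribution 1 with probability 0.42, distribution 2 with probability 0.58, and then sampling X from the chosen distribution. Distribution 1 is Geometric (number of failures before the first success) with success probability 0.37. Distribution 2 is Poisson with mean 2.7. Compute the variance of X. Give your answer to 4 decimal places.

3.7411

Per component, 1: μ=1.7027, E[X²]=7.5011; 2: μ=2.7, E[X²]=9.99.
E[X] = 0.42·1.7027 + 0.58·2.7 = 2.28114.
E[X²] = 0.42·7.5011 + 0.58·9.99 = 8.94466.
Var(X) = E[X²] − (E[X])² = 8.94466 − 5.20358 = 3.74108.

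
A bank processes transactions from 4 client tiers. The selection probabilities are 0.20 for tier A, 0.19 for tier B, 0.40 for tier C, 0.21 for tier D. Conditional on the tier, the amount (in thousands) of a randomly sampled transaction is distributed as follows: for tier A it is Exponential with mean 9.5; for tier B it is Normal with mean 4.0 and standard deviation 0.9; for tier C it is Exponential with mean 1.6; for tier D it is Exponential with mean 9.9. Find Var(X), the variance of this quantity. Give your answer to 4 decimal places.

53.5725

Per component, A: μ=9.5, E[X²]=180.5; B: μ=4, E[X²]=16.81; C: μ=1.6, E[X²]=5.12; D: μ=9.9, E[X²]=196.02.
E[X] = 0.2·9.5 + 0.19·4 + 0.4·1.6 + 0.21·9.9 = 5.379.
E[X²] = 0.2·180.5 + 0.19·16.81 + 0.4·5.12 + 0.21·196.02 = 82.5061.
Var(X) = E[X²] − (E[X])² = 82.5061 − 28.9336 = 53.5725.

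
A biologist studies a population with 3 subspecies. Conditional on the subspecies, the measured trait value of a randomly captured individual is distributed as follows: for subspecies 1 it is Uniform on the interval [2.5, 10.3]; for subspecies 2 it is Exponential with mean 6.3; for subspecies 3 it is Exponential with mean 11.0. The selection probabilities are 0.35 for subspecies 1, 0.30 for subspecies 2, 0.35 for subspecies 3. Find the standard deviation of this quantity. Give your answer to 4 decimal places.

7.8067

Per component, 1: μ=6.4, E[X²]=46.03; 2: μ=6.3, E[X²]=79.38; 3: μ=11, E[X²]=242.
E[X] = 0.35·6.4 + 0.3·6.3 + 0.35·11 = 7.98.
E[X²] = 0.35·46.03 + 0.3·79.38 + 0.35·242 = 124.624.
Var(X) = E[X²] − (E[X])² = 124.624 − 63.6804 = 60.9441.
SD(X) = √60.9441 = 7.80667.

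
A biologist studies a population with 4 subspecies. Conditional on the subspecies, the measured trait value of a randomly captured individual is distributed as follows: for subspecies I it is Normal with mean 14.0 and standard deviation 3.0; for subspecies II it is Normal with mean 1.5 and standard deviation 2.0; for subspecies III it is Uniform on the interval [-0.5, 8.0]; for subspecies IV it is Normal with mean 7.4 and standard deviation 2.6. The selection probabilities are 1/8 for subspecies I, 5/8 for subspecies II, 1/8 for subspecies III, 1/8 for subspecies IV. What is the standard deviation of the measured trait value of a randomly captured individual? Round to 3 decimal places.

Per component, I: μ=14, E[X²]=205; II: μ=1.5, E[X²]=6.25; III: μ=3.75, E[X²]=20.0833; IV: μ=7.4, E[X²]=61.52.
E[X] = 0.125·14 + 0.625·1.5 + 0.125·3.75 + 0.125·7.4 = 4.08125.
E[X²] = 0.125·205 + 0.625·6.25 + 0.125·20.0833 + 0.125·61.52 = 39.7317.
Var(X) = E[X²] − (E[X])² = 39.7317 − 16.6566 = 23.0751.
SD(X) = √23.0751 = 4.80365.

4.804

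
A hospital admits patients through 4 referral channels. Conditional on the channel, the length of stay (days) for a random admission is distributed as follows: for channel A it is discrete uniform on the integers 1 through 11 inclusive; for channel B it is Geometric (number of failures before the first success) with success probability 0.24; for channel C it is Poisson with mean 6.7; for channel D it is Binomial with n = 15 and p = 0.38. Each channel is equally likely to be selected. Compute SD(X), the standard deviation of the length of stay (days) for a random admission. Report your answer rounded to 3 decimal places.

3.184

Per component, A: μ=6, E[X²]=46; B: μ=3.16667, E[X²]=23.2222; C: μ=6.7, E[X²]=51.59; D: μ=5.7, E[X²]=36.024.
E[X] = 0.25·6 + 0.25·3.16667 + 0.25·6.7 + 0.25·5.7 = 5.39167.
E[X²] = 0.25·46 + 0.25·23.2222 + 0.25·51.59 + 0.25·36.024 = 39.2091.
Var(X) = E[X²] − (E[X])² = 39.2091 − 29.0701 = 10.139.
SD(X) = √10.139 = 3.18418.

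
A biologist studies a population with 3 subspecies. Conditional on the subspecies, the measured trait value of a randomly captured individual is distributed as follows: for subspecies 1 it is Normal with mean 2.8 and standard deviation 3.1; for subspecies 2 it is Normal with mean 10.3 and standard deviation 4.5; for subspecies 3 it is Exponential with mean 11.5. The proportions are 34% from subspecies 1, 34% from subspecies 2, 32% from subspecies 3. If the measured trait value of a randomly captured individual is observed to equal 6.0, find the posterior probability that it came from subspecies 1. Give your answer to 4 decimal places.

0.4190

Likelihoods f(6.0 | ·): 1: 0.075538; 2: 0.0561595; 3: 0.0516076.
Posterior ∝ prior × likelihood. Numerator for 1: 0.34·0.075538 = 0.0256829.
Normalizing constant: 0.34·0.075538 + 0.34·0.0561595 + 0.32·0.0516076 = 0.0612916.
P(1 | observation) = 0.0256829 / 0.0612916 = 0.419029.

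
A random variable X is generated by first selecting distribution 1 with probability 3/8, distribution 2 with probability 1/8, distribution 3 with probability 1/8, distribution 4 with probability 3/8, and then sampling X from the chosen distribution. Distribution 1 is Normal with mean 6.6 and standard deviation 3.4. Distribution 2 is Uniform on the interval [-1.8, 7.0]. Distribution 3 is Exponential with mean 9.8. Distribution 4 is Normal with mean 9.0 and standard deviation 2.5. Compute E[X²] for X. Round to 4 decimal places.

For each component E[X²] = Var + (mean)², giving 1: 55.12; 2: 13.2133; 3: 192.08; 4: 87.25.
Overall E[X²] = 0.375·55.12 + 0.125·13.2133 + 0.125·192.08 + 0.375·87.25 = 79.0504.

79.0504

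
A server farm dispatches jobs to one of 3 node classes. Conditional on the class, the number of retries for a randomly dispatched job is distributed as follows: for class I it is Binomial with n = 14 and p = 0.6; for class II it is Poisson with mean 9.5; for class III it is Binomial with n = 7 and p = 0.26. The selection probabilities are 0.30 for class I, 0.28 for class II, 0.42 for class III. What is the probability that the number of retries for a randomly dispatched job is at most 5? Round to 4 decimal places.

Conditional on each class, P(X ≤ 5): I: 0.0583189; II: 0.0885284; III: 0.998319.
By total probability, P(X ≤ 5) = 0.3·0.0583189 + 0.28·0.0885284 + 0.42·0.998319 = 0.461578.

0.4616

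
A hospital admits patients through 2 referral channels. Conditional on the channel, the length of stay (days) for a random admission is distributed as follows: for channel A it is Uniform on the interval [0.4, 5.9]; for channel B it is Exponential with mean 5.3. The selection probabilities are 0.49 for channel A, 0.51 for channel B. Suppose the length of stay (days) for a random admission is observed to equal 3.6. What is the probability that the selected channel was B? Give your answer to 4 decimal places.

0.3538

Likelihoods f(3.6 | ·): A: 0.181818; B: 0.0956603.
Posterior ∝ prior × likelihood. Numerator for B: 0.51·0.0956603 = 0.0487867.
Normalizing constant: 0.49·0.181818 + 0.51·0.0956603 = 0.137878.
P(B | observation) = 0.0487867 / 0.137878 = 0.353841.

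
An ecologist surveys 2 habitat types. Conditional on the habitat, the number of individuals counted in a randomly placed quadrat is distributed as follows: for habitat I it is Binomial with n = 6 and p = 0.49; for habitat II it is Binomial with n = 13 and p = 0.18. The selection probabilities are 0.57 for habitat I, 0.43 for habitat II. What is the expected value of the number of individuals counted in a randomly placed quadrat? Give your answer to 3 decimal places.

2.682

Component means — I: 2.94; II: 2.34.
E[X] = 0.57·2.94 + 0.43·2.34 = 2.682.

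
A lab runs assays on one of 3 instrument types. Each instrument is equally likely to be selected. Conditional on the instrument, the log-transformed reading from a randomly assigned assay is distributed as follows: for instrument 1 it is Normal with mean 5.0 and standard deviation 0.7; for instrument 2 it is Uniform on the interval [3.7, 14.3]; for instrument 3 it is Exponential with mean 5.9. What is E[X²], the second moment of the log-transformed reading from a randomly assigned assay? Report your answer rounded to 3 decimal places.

For each component E[X²] = Var + (mean)², giving 1: 25.49; 2: 90.3633; 3: 69.62.
Overall E[X²] = 0.333333·25.49 + 0.333333·90.3633 + 0.333333·69.62 = 61.8244.

61.824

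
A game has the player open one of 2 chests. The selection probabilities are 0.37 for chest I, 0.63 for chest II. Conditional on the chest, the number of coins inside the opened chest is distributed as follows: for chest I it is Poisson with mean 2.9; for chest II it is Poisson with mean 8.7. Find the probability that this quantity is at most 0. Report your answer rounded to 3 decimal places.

Conditional on each chest, P(X ≤ 0): I: 0.0550232; II: 0.000166586.
By total probability, P(X ≤ 0) = 0.37·0.0550232 + 0.63·0.000166586 = 0.0204635.

0.020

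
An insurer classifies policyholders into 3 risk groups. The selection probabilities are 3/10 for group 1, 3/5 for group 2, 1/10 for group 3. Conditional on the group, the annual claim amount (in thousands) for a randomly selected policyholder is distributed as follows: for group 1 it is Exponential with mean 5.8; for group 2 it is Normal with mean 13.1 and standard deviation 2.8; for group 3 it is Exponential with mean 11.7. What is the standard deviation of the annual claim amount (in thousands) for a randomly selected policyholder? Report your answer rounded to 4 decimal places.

6.2641

Per component, 1: μ=5.8, E[X²]=67.28; 2: μ=13.1, E[X²]=179.45; 3: μ=11.7, E[X²]=273.78.
E[X] = 0.3·5.8 + 0.6·13.1 + 0.1·11.7 = 10.77.
E[X²] = 0.3·67.28 + 0.6·179.45 + 0.1·273.78 = 155.232.
Var(X) = E[X²] − (E[X])² = 155.232 − 115.993 = 39.2391.
SD(X) = √39.2391 = 6.26411.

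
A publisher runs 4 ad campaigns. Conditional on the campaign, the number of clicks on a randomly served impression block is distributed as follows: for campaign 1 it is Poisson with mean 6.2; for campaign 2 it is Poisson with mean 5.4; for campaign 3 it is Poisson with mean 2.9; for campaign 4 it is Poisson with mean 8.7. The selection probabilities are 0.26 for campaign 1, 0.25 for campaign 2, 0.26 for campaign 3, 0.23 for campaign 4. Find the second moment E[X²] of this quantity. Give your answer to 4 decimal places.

42.5967

For each component E[X²] = Var + (mean)², giving 1: 44.64; 2: 34.56; 3: 11.31; 4: 84.39.
Overall E[X²] = 0.26·44.64 + 0.25·34.56 + 0.26·11.31 + 0.23·84.39 = 42.5967.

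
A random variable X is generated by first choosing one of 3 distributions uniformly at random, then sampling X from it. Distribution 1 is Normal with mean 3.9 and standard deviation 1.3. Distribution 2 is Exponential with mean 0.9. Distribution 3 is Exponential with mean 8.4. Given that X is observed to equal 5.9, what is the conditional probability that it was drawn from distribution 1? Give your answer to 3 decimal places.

Likelihoods f(5.9 | ·): 1: 0.0939742; 2: 0.00158021; 3: 0.0589767.
Posterior ∝ prior × likelihood. Numerator for 1: 0.333333·0.0939742 = 0.0313247.
Normalizing constant: 0.333333·0.0939742 + 0.333333·0.00158021 + 0.333333·0.0589767 = 0.0515104.
P(1 | observation) = 0.0313247 / 0.0515104 = 0.608125.

0.608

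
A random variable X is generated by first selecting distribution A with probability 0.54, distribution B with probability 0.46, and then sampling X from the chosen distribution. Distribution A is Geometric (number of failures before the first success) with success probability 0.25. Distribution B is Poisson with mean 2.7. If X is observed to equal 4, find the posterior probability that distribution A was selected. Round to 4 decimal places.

Likelihoods P(X=4 | ·): A: 0.0791016; B: 0.148816.
Posterior ∝ prior × likelihood. Numerator for A: 0.54·0.0791016 = 0.0427148.
Normalizing constant: 0.54·0.0791016 + 0.46·0.148816 = 0.11117.
P(A | observation) = 0.0427148 / 0.11117 = 0.38423.

0.3842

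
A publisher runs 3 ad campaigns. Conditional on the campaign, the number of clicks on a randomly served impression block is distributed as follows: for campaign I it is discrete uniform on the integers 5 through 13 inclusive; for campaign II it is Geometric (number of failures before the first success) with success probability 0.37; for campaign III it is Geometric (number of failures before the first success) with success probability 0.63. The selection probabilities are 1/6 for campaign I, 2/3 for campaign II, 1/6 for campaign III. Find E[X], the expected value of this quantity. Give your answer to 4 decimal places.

Component means — I: 9; II: 1.7027; III: 0.587302.
E[X] = 0.166667·9 + 0.666667·1.7027 + 0.166667·0.587302 = 2.73302.

2.7330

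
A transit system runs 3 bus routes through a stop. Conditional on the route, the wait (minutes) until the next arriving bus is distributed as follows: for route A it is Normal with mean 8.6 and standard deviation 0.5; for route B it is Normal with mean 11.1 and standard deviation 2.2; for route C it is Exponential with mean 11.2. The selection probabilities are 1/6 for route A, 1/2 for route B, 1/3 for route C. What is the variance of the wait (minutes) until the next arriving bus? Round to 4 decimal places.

Per component, A: μ=8.6, E[X²]=74.21; B: μ=11.1, E[X²]=128.05; C: μ=11.2, E[X²]=250.88.
E[X] = 0.166667·8.6 + 0.5·11.1 + 0.333333·11.2 = 10.7167.
E[X²] = 0.166667·74.21 + 0.5·128.05 + 0.333333·250.88 = 160.02.
Var(X) = E[X²] − (E[X])² = 160.02 − 114.847 = 45.1731.

45.1731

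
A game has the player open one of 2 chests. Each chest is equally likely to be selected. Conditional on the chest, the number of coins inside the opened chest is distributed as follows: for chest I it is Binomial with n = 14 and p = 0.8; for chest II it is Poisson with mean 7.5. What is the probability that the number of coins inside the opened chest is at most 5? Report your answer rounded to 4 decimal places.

0.1209

Conditional on each chest, P(X ≤ 5): I: 0.00038193; II: 0.241436.
By total probability, P(X ≤ 5) = 0.5·0.00038193 + 0.5·0.241436 = 0.120909.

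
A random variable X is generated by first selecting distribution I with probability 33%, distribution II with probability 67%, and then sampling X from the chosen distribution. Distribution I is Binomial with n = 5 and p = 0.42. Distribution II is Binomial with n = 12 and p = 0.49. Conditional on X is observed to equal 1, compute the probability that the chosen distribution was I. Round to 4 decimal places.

0.9704

Likelihoods P(X=1 | ·): I: 0.237646; II: 0.00356984.
Posterior ∝ prior × likelihood. Numerator for I: 0.33·0.237646 = 0.0784233.
Normalizing constant: 0.33·0.237646 + 0.67·0.00356984 = 0.0808151.
P(I | observation) = 0.0784233 / 0.0808151 = 0.970404.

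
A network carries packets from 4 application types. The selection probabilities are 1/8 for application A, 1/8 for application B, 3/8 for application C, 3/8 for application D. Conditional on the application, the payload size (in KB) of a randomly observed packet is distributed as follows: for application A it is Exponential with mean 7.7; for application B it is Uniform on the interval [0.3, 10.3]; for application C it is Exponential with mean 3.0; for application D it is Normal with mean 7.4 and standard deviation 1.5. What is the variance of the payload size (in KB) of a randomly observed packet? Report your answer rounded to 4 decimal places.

16.9785

Per component, A: μ=7.7, E[X²]=118.58; B: μ=5.3, E[X²]=36.4233; C: μ=3, E[X²]=18; D: μ=7.4, E[X²]=57.01.
E[X] = 0.125·7.7 + 0.125·5.3 + 0.375·3 + 0.375·7.4 = 5.525.
E[X²] = 0.125·118.58 + 0.125·36.4233 + 0.375·18 + 0.375·57.01 = 47.5042.
Var(X) = E[X²] − (E[X])² = 47.5042 − 30.5256 = 16.9785.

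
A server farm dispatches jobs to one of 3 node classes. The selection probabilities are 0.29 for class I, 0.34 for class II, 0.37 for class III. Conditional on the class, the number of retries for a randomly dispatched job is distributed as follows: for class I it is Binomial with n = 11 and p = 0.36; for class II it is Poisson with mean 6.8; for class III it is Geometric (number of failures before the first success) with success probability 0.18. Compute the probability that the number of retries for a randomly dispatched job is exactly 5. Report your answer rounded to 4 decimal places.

0.1262

Conditional on each class, P(X = 5): I: 0.19197; II: 0.134946; III: 0.0667332.
By total probability, P(X = 5) = 0.29·0.19197 + 0.34·0.134946 + 0.37·0.0667332 = 0.126244.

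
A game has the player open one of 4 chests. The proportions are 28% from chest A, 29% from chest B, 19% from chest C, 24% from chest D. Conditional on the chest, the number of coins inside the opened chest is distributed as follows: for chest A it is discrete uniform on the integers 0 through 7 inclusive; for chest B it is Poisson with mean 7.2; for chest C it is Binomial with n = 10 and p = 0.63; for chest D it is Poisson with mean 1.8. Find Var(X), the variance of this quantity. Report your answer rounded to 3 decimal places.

Per component, A: μ=3.5, E[X²]=17.5; B: μ=7.2, E[X²]=59.04; C: μ=6.3, E[X²]=42.021; D: μ=1.8, E[X²]=5.04.
E[X] = 0.28·3.5 + 0.29·7.2 + 0.19·6.3 + 0.24·1.8 = 4.697.
E[X²] = 0.28·17.5 + 0.29·59.04 + 0.19·42.021 + 0.24·5.04 = 31.2152.
Var(X) = E[X²] − (E[X])² = 31.2152 − 22.0618 = 9.15338.

9.153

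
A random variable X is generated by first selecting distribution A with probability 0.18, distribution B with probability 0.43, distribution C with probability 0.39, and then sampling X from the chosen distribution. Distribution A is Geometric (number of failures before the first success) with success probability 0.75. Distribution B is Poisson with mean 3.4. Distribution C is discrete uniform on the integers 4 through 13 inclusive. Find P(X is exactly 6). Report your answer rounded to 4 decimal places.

Conditional on each component, P(X = 6): A: 0.000183105; B: 0.0716044; C: 0.1.
By total probability, P(X = 6) = 0.18·0.000183105 + 0.43·0.0716044 + 0.39·0.1 = 0.0698229.

0.0698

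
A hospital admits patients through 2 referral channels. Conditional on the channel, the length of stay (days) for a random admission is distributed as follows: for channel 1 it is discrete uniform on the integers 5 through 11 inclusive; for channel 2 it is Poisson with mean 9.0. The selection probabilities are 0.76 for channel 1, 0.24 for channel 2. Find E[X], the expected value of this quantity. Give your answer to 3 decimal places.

Component means — 1: 8; 2: 9.
E[X] = 0.76·8 + 0.24·9 = 8.24.

8.240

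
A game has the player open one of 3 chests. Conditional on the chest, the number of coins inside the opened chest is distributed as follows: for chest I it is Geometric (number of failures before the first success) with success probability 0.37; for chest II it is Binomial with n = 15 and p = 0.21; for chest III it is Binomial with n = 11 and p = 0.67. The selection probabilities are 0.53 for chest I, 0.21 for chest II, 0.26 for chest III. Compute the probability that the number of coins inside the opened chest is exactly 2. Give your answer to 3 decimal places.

Conditional on each chest, P(X = 2): I: 0.146853; II: 0.216162; III: 0.00114588.
By total probability, P(X = 2) = 0.53·0.146853 + 0.21·0.216162 + 0.26·0.00114588 = 0.123524.

0.124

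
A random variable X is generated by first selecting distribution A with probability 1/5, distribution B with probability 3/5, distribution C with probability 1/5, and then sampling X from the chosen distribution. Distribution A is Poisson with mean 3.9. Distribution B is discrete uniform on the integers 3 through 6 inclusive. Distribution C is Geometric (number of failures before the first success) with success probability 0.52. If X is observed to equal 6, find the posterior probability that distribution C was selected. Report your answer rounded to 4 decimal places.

0.0074

Likelihoods P(X=6 | ·): A: 0.0989251; B: 0.25; C: 0.00635991.
Posterior ∝ prior × likelihood. Numerator for C: 0.2·0.00635991 = 0.00127198.
Normalizing constant: 0.2·0.0989251 + 0.6·0.25 + 0.2·0.00635991 = 0.171057.
P(C | observation) = 0.00127198 / 0.171057 = 0.00743601.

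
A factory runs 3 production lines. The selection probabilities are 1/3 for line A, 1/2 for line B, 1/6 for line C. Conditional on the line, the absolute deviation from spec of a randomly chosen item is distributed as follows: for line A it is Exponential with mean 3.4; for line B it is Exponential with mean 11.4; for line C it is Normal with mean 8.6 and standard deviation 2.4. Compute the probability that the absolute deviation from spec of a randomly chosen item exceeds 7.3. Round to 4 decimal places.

0.4202

Conditional on each line, P(X > 7.3): A: 0.116827; B: 0.527107; C: 0.705976.
By total probability, P(X > 7.3) = 0.333333·0.116827 + 0.5·0.527107 + 0.166667·0.705976 = 0.420159.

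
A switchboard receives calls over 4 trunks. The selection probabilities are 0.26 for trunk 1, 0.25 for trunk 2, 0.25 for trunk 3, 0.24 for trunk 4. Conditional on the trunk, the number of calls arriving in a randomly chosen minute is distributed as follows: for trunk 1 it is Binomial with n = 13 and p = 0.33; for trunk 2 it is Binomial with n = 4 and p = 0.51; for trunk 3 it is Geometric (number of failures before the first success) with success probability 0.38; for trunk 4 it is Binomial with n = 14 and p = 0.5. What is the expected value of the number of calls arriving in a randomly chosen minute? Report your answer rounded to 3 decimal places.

3.713

Component means — 1: 4.29; 2: 2.04; 3: 1.63158; 4: 7.
E[X] = 0.26·4.29 + 0.25·2.04 + 0.25·1.63158 + 0.24·7 = 3.71329.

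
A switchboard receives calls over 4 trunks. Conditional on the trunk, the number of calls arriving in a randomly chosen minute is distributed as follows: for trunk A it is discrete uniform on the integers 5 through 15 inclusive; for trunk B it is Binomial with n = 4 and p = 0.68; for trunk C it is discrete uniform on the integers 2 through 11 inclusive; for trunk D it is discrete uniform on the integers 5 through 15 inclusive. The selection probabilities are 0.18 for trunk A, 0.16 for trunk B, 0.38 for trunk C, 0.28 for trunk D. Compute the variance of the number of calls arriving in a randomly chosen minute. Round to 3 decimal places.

Per component, A: μ=10, E[X²]=110; B: μ=2.72, E[X²]=8.2688; C: μ=6.5, E[X²]=50.5; D: μ=10, E[X²]=110.
E[X] = 0.18·10 + 0.16·2.72 + 0.38·6.5 + 0.28·10 = 7.5052.
E[X²] = 0.18·110 + 0.16·8.2688 + 0.38·50.5 + 0.28·110 = 71.113.
Var(X) = E[X²] − (E[X])² = 71.113 − 56.328 = 14.785.

14.785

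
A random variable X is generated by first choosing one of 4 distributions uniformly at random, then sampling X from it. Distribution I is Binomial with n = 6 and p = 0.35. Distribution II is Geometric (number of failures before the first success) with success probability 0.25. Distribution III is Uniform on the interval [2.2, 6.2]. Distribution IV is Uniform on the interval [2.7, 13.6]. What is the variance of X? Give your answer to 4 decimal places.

Per component, I: μ=2.1, E[X²]=5.775; II: μ=3, E[X²]=21; III: μ=4.2, E[X²]=18.9733; IV: μ=8.15, E[X²]=76.3233.
E[X] = 0.25·2.1 + 0.25·3 + 0.25·4.2 + 0.25·8.15 = 4.3625.
E[X²] = 0.25·5.775 + 0.25·21 + 0.25·18.9733 + 0.25·76.3233 = 30.5179.
Var(X) = E[X²] − (E[X])² = 30.5179 − 19.0314 = 11.4865.

11.4865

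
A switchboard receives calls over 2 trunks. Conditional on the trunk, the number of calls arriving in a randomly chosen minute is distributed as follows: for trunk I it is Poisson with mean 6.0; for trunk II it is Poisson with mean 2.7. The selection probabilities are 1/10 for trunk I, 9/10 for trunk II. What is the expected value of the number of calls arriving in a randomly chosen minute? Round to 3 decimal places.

3.030

Component means — I: 6; II: 2.7.
E[X] = 0.1·6 + 0.9·2.7 = 3.03.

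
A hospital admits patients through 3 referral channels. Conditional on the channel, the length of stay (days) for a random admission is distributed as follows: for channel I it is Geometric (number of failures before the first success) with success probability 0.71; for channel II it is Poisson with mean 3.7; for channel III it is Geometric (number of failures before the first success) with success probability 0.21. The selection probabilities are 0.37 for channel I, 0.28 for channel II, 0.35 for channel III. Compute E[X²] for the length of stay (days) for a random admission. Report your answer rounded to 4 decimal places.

16.3668

For each component E[X²] = Var + (mean)², giving I: 0.742115; II: 17.39; III: 32.0658.
Overall E[X²] = 0.37·0.742115 + 0.28·17.39 + 0.35·32.0658 = 16.3668.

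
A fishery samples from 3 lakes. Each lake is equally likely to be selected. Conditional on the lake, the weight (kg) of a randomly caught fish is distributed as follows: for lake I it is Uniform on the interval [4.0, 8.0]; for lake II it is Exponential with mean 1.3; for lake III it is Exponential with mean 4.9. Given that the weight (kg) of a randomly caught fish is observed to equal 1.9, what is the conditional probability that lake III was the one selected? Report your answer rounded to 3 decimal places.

0.437

Likelihoods f(1.9 | ·): I: 0; II: 0.178369; III: 0.138485.
Posterior ∝ prior × likelihood. Numerator for III: 0.333333·0.138485 = 0.0461618.
Normalizing constant: 0.333333·0 + 0.333333·0.178369 + 0.333333·0.138485 = 0.105618.
P(III | observation) = 0.0461618 / 0.105618 = 0.437064.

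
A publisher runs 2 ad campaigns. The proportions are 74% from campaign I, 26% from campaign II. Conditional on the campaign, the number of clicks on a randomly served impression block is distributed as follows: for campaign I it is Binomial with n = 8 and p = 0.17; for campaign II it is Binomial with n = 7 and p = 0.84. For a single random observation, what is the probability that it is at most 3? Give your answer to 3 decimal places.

0.720

Conditional on each campaign, P(X ≤ 3): I: 0.967214; II: 0.0152503.
By total probability, P(X ≤ 3) = 0.74·0.967214 + 0.26·0.0152503 = 0.719703.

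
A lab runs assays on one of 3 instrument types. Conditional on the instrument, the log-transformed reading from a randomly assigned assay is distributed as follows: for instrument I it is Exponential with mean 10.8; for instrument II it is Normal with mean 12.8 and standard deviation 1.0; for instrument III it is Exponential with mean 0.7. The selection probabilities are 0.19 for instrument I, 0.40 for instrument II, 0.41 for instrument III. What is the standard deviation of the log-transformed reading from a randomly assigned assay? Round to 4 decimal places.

Per component, I: μ=10.8, E[X²]=233.28; II: μ=12.8, E[X²]=164.84; III: μ=0.7, E[X²]=0.98.
E[X] = 0.19·10.8 + 0.4·12.8 + 0.41·0.7 = 7.459.
E[X²] = 0.19·233.28 + 0.4·164.84 + 0.41·0.98 = 110.661.
Var(X) = E[X²] − (E[X])² = 110.661 − 55.6367 = 55.0243.
SD(X) = √55.0243 = 7.41784.

7.4178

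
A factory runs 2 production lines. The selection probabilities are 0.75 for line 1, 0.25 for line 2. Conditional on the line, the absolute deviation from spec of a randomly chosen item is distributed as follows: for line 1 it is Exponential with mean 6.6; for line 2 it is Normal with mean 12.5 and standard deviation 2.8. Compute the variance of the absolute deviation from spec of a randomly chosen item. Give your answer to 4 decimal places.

41.1569

Per component, 1: μ=6.6, E[X²]=87.12; 2: μ=12.5, E[X²]=164.09.
E[X] = 0.75·6.6 + 0.25·12.5 = 8.075.
E[X²] = 0.75·87.12 + 0.25·164.09 = 106.362.
Var(X) = E[X²] − (E[X])² = 106.362 − 65.2056 = 41.1569.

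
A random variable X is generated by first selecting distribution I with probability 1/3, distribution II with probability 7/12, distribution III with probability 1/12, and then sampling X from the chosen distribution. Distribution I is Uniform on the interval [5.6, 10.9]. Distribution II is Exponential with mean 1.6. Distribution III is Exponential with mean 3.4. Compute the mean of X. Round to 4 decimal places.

3.9667

Component means — I: 8.25; II: 1.6; III: 3.4.
E[X] = 0.333333·8.25 + 0.583333·1.6 + 0.0833333·3.4 = 3.96667.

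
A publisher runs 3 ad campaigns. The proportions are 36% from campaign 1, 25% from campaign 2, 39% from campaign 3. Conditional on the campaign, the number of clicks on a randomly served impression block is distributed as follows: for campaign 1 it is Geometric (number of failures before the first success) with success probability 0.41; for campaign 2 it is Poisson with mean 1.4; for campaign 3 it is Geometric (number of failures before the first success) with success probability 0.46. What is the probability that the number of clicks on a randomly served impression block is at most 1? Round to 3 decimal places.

Conditional on each campaign, P(X ≤ 1): 1: 0.6519; 2: 0.591833; 3: 0.7084.
By total probability, P(X ≤ 1) = 0.36·0.6519 + 0.25·0.591833 + 0.39·0.7084 = 0.658918.

0.659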